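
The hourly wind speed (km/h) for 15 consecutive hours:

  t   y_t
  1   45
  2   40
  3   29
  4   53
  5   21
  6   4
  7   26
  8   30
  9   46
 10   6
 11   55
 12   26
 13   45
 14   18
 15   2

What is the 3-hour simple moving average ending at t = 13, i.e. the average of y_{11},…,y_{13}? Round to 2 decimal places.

Sum of periods 11–13: 55 + 26 + 45 = 126
Divide by 3: 126 / 3 = 42.00

42.00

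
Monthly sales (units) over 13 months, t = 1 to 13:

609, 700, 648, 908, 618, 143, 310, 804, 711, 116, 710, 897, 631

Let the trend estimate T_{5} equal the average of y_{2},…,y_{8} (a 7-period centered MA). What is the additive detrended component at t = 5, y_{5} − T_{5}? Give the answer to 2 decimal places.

27.86

Trend T_5 = (700 + 648 + 908 + 618 + 143 + 310 + 804) / 7 = 4131/7 = 590.1429
Detrended value: 618 − 590.1429 = 27.86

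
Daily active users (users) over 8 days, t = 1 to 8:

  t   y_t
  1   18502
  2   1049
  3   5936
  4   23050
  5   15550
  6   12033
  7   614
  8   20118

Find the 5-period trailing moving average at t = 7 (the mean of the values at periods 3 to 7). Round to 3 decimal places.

Sum of periods 3–7: 5936 + 23050 + 15550 + 12033 + 614 = 57183
Divide by 5: 57183 / 5 = 11436.600

11436.600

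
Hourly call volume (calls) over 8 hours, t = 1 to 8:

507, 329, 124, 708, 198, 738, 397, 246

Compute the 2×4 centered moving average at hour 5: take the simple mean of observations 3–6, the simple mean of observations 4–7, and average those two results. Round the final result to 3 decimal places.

476.125

Sum over 3–6: 124 + 708 + 198 + 738 = 1768
Sum over 4–7: 708 + 198 + 738 + 397 = 2041
CMA at t=5 = (1768 + 2041) / (2·4) = 3809 / 8 = 476.125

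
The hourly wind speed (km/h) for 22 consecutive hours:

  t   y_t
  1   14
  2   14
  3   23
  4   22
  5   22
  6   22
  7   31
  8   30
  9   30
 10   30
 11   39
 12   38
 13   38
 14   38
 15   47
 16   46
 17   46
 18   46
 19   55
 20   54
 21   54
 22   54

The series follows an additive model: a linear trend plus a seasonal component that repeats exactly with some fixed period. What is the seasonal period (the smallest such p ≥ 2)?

4

First differences y_{t+1} − y_t: 0, 9, -1, 0, 0, 9, -1, 0, 0, 9, …
The difference pattern repeats every 4 terms and not for any smaller step, so p = 4.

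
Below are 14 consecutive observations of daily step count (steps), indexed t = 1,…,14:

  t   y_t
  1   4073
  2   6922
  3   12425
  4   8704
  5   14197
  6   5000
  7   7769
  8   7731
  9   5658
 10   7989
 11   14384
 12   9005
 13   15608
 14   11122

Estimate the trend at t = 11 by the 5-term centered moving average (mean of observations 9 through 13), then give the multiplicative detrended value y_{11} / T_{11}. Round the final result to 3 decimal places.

1.366

Trend T_11 = (5658 + 7989 + 14384 + 9005 + 15608) / 5 = 52644/5 = 10528.80000
Ratio to trend: 14384 / 10528.80000 = 1.366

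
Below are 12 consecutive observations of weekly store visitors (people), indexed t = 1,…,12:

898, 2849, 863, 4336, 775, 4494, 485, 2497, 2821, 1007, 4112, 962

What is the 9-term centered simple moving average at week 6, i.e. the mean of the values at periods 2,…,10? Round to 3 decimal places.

Sum of periods 2–10: 2849 + 863 + 4336 + 775 + 4494 + 485 + 2497 + 2821 + 1007 = 20127
Divide by 9: 20127 / 9 = 2236.333

2236.333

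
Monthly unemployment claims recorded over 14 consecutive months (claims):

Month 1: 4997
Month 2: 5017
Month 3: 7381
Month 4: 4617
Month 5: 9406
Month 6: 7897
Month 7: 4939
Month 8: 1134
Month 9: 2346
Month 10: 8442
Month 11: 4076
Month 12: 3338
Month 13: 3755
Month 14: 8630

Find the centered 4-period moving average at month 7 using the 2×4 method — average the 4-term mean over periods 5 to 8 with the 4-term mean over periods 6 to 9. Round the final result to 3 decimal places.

Sum over 5–8: 9406 + 7897 + 4939 + 1134 = 23376
Sum over 6–9: 7897 + 4939 + 1134 + 2346 = 16316
CMA at t=7 = (23376 + 16316) / (2·4) = 39692 / 8 = 4961.500

4961.500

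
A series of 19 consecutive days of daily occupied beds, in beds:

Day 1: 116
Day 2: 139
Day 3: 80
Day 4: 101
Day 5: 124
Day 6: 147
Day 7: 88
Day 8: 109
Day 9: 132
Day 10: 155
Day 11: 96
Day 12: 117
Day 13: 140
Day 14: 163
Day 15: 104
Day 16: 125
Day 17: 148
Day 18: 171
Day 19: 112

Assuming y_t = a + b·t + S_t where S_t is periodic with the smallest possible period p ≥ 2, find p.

4

First differences y_{t+1} − y_t: 23, -59, 21, 23, 23, -59, 21, 23, 23, -59, …
The difference pattern repeats every 4 terms and not for any smaller step, so p = 4.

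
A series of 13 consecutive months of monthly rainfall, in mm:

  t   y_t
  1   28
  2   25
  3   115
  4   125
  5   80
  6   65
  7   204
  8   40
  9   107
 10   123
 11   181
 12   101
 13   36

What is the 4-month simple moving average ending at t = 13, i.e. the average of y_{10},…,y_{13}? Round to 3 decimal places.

Sum of periods 10–13: 123 + 181 + 101 + 36 = 441
Divide by 4: 441 / 4 = 110.250

110.250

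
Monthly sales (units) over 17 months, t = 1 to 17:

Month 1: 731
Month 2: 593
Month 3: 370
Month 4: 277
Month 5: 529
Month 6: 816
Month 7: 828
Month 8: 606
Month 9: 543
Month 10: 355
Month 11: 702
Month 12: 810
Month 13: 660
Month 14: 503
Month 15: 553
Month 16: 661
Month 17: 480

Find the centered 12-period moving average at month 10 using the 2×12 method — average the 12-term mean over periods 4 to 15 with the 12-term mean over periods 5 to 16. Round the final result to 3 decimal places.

Sum over 4–15: 277 + 529 + 816 + 828 + 606 + 543 + 355 + 702 + 810 + 660 + 503 + 553 = 7182
Sum over 5–16: 529 + 816 + 828 + 606 + 543 + 355 + 702 + 810 + 660 + 503 + 553 + 661 = 7566
CMA at t=10 = (7182 + 7566) / (2·12) = 14748 / 24 = 614.500

614.500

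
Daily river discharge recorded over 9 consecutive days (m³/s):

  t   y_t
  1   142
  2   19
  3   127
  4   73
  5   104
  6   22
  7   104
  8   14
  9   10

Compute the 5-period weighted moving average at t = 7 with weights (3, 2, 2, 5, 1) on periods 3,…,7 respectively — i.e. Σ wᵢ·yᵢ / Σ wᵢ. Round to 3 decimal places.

73.000

Weighted sum: 3·127 + 2·73 + 2·104 + 5·22 + 1·104 = 381 + 146 + 208 + 110 + 104 = 949
Weight total: 3 + 2 + 2 + 5 + 1 = 13
WMA = 949 / 13 = 73.000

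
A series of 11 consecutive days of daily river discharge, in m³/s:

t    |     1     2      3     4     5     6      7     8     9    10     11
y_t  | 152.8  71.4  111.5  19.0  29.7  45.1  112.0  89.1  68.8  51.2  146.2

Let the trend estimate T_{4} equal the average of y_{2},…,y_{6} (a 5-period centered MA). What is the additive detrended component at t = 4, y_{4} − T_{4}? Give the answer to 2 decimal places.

Trend T_4 = (71.4 + 111.5 + 19.0 + 29.7 + 45.1) / 5 = 276.7/5 = 55.3400
Detrended value: 19.0 − 55.3400 = -36.34

-36.34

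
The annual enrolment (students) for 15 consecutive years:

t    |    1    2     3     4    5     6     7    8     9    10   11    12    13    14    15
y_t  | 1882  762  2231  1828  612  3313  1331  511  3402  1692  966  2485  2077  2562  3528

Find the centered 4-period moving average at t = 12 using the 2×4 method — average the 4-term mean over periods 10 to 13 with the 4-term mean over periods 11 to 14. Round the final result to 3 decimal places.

1913.750

Sum over 10–13: 1692 + 966 + 2485 + 2077 = 7220
Sum over 11–14: 966 + 2485 + 2077 + 2562 = 8090
CMA at t=12 = (7220 + 8090) / (2·4) = 15310 / 8 = 1913.750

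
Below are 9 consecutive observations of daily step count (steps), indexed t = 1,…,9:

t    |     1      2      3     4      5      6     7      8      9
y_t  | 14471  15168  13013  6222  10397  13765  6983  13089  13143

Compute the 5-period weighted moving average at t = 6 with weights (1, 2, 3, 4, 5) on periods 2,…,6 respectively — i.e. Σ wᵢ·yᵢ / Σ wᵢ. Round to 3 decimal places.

11351.533

Weighted sum: 1·15168 + 2·13013 + 3·6222 + 4·10397 + 5·13765 = 15168 + 26026 + 18666 + 41588 + 68825 = 170273
Weight total: 1 + 2 + 3 + 4 + 5 = 15
WMA = 170273 / 15 = 11351.533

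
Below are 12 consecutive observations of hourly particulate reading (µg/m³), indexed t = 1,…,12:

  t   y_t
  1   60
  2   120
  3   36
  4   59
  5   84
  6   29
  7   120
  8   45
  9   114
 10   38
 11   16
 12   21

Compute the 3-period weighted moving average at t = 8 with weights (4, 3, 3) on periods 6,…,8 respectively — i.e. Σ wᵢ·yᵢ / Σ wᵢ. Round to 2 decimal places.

Weighted sum: 4·29 + 3·120 + 3·45 = 116 + 360 + 135 = 611
Weight total: 4 + 3 + 3 = 10
WMA = 611 / 10 = 61.10

61.10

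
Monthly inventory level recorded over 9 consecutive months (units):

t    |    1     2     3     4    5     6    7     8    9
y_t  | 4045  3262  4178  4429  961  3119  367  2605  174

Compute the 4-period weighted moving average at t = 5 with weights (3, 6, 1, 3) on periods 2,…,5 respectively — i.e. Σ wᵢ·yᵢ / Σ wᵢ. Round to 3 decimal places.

3243.538

Weighted sum: 3·3262 + 6·4178 + 1·4429 + 3·961 = 9786 + 25068 + 4429 + 2883 = 42166
Weight total: 3 + 6 + 1 + 3 = 13
WMA = 42166 / 13 = 3243.538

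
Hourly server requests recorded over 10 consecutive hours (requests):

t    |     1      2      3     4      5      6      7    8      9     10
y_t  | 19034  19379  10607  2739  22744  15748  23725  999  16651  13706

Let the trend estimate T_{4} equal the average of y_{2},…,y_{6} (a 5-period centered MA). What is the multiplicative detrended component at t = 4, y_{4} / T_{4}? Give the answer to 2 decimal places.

Trend T_4 = (19379 + 10607 + 2739 + 22744 + 15748) / 5 = 71217/5 = 14243.4000
Ratio to trend: 2739 / 14243.4000 = 0.19

0.19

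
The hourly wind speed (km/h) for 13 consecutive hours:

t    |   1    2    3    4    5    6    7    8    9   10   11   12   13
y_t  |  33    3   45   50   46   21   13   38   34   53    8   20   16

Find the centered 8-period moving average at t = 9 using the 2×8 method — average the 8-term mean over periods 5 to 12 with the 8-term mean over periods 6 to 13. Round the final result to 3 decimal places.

Sum over 5–12: 46 + 21 + 13 + 38 + 34 + 53 + 8 + 20 = 233
Sum over 6–13: 21 + 13 + 38 + 34 + 53 + 8 + 20 + 16 = 203
CMA at t=9 = (233 + 203) / (2·8) = 436 / 16 = 27.250

27.250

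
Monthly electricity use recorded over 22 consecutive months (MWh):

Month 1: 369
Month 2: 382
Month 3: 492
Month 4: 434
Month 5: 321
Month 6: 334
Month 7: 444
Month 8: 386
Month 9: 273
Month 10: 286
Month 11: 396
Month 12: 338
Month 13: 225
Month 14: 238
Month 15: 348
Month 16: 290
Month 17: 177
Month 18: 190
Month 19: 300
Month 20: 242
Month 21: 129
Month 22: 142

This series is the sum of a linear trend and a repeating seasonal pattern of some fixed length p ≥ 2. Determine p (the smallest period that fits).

4

First differences y_{t+1} − y_t: 13, 110, -58, -113, 13, 110, -58, -113, 13, 110, …
The difference pattern repeats every 4 terms and not for any smaller step, so p = 4.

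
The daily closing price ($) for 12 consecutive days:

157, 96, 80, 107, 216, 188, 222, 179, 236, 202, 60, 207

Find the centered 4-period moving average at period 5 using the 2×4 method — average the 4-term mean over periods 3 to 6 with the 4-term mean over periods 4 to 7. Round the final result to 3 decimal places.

Sum over 3–6: 80 + 107 + 216 + 188 = 591
Sum over 4–7: 107 + 216 + 188 + 222 = 733
CMA at t=5 = (591 + 733) / (2·4) = 1324 / 8 = 165.500

165.500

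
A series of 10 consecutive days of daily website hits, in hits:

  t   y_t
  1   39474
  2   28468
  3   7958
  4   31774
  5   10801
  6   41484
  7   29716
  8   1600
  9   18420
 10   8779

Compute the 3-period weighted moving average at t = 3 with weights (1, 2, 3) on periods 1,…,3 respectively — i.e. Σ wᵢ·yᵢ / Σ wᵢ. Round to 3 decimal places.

Weighted sum: 1·39474 + 2·28468 + 3·7958 = 39474 + 56936 + 23874 = 120284
Weight total: 1 + 2 + 3 = 6
WMA = 120284 / 6 = 20047.333

20047.333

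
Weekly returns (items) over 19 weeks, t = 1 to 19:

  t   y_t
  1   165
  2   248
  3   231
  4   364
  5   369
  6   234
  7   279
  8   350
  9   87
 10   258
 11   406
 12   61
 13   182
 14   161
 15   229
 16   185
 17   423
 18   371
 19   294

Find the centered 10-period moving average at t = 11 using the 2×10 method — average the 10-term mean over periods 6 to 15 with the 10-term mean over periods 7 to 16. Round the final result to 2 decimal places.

Sum over 6–15: 234 + 279 + 350 + 87 + 258 + 406 + 61 + 182 + 161 + 229 = 2247
Sum over 7–16: 279 + 350 + 87 + 258 + 406 + 61 + 182 + 161 + 229 + 185 = 2198
CMA at t=11 = (2247 + 2198) / (2·10) = 4445 / 20 = 222.25

222.25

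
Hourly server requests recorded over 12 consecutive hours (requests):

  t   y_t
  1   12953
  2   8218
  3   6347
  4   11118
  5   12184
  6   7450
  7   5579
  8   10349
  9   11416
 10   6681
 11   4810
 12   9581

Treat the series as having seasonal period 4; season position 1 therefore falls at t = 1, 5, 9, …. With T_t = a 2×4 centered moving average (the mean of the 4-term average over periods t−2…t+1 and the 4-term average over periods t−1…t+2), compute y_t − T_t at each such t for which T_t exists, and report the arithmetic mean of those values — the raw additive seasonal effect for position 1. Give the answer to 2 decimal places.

3005.56

Season position 1 occurs at t = 5, 9 (where T_t is defined).
t=5: T_5 = 9178.7500; y_5 − T_5 = 12184 − 9178.7500 = 3005.2500
t=9: T_9 = 8410.1250; y_9 − T_9 = 11416 − 8410.1250 = 3005.8750
Mean deviation: (3005.2500 + 3005.8750) / 2 = 3005.56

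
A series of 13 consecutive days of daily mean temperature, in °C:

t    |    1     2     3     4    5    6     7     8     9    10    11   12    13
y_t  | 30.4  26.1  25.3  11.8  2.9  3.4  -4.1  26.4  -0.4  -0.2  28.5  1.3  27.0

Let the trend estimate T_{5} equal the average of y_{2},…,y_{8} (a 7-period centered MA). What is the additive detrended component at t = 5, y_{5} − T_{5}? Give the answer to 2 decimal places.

-10.21

Trend T_5 = (26.1 + 25.3 + 11.8 + 2.9 + 3.4 + (-4.1) + 26.4) / 7 = 91.8/7 = 13.1143
Detrended value: 2.9 − 13.1143 = -10.21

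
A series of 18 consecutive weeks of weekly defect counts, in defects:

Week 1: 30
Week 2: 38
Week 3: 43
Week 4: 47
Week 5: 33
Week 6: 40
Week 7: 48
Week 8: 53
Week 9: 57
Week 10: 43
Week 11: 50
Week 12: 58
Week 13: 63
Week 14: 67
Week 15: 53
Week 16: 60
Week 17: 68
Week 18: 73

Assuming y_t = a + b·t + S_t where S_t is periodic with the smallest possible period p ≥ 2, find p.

First differences y_{t+1} − y_t: 8, 5, 4, -14, 7, 8, 5, 4, -14, 7, 8, 5, …
The difference pattern repeats every 5 terms and not for any smaller step, so p = 5.

5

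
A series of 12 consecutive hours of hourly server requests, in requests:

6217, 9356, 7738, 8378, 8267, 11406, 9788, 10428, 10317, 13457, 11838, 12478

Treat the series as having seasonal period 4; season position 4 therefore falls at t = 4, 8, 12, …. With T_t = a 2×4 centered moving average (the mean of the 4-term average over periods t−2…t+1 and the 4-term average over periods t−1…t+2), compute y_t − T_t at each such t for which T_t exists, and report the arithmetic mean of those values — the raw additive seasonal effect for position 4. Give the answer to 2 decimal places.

-313.06

Season position 4 occurs at t = 4, 8 (where T_t is defined).
t=4: T_4 = 8691.0000; y_4 − T_4 = 8378 − 8691.0000 = -313.0000
t=8: T_8 = 10741.1250; y_8 − T_8 = 10428 − 10741.1250 = -313.1250
Mean deviation: (-313.0000 + -313.1250) / 2 = -313.06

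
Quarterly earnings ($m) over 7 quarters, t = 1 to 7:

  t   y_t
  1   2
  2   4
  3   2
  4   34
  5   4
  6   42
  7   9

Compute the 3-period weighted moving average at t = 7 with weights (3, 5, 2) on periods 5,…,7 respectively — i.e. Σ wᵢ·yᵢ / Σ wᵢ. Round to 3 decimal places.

24.000

Weighted sum: 3·4 + 5·42 + 2·9 = 12 + 210 + 18 = 240
Weight total: 3 + 5 + 2 = 10
WMA = 240 / 10 = 24.000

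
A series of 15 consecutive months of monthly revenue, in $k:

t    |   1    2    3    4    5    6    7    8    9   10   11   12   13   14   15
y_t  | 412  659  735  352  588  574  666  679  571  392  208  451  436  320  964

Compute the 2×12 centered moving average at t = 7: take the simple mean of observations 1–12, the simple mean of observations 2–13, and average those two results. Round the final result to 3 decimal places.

Sum over 1–12: 412 + 659 + 735 + 352 + 588 + 574 + 666 + 679 + 571 + 392 + 208 + 451 = 6287
Sum over 2–13: 659 + 735 + 352 + 588 + 574 + 666 + 679 + 571 + 392 + 208 + 451 + 436 = 6311
CMA at t=7 = (6287 + 6311) / (2·12) = 12598 / 24 = 524.917

524.917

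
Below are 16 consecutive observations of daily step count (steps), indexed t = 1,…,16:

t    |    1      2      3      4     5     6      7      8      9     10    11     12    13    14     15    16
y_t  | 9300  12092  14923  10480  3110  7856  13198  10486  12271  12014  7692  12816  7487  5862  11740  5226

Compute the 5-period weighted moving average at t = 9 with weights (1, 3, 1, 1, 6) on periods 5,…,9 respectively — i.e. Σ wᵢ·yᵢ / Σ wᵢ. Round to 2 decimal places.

10332.33

Weighted sum: 1·3110 + 3·7856 + 1·13198 + 1·10486 + 6·12271 = 3110 + 23568 + 13198 + 10486 + 73626 = 123988
Weight total: 1 + 3 + 1 + 1 + 6 = 12
WMA = 123988 / 12 = 10332.33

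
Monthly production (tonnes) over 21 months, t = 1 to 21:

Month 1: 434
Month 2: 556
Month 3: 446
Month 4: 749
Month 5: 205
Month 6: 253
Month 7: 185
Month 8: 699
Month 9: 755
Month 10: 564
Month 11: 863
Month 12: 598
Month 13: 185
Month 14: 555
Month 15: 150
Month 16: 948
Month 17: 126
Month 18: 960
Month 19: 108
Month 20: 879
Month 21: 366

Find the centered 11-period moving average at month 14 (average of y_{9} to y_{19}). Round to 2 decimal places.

528.36

Sum of periods 9–19: 755 + 564 + 863 + 598 + 185 + 555 + 150 + 948 + 126 + 960 + 108 = 5812
Divide by 11: 5812 / 11 = 528.36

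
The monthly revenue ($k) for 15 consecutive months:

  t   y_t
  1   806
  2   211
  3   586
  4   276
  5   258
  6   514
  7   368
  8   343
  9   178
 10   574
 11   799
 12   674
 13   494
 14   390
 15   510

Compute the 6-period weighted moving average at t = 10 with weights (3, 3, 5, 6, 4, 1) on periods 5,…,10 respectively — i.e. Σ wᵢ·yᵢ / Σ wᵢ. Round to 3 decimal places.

Weighted sum: 3·258 + 3·514 + 5·368 + 6·343 + 4·178 + 1·574 = 774 + 1542 + 1840 + 2058 + 712 + 574 = 7500
Weight total: 3 + 3 + 5 + 6 + 4 + 1 = 22
WMA = 7500 / 22 = 340.909

340.909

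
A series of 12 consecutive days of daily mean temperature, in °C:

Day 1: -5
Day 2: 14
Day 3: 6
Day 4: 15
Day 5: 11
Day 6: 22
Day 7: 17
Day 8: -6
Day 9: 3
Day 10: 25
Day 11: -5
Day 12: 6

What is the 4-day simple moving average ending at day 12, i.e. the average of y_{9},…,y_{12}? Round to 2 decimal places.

7.25

Sum of periods 9–12: 3 + 25 + (-5) + 6 = 29
Divide by 4: 29 / 4 = 7.25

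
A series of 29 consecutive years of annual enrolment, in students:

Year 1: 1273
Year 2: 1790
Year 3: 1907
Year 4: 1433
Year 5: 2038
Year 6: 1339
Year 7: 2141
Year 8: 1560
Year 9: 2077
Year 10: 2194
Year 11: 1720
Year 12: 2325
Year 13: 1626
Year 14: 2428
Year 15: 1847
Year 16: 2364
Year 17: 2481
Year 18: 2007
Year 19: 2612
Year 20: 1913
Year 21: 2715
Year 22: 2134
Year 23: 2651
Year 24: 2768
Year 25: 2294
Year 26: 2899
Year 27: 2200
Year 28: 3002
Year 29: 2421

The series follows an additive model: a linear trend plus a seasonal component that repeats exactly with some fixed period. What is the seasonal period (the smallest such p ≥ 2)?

First differences y_{t+1} − y_t: 517, 117, -474, 605, -699, 802, -581, 517, 117, -474, 605, -699, 802, -581, 517, 117, …
The difference pattern repeats every 7 terms and not for any smaller step, so p = 7.

7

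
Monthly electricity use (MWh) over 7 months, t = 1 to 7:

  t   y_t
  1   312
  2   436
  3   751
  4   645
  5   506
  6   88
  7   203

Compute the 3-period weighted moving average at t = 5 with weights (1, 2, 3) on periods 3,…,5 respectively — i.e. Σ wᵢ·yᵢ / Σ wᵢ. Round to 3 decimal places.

Weighted sum: 1·751 + 2·645 + 3·506 = 751 + 1290 + 1518 = 3559
Weight total: 1 + 2 + 3 = 6
WMA = 3559 / 6 = 593.167

593.167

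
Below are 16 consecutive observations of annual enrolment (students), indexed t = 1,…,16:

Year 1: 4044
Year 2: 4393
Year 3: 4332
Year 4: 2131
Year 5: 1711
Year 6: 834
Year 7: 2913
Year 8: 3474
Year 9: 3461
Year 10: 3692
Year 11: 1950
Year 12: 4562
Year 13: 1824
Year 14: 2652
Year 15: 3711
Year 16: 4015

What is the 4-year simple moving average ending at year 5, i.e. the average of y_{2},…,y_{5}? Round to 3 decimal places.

Sum of periods 2–5: 4393 + 4332 + 2131 + 1711 = 12567
Divide by 4: 12567 / 4 = 3141.750

3141.750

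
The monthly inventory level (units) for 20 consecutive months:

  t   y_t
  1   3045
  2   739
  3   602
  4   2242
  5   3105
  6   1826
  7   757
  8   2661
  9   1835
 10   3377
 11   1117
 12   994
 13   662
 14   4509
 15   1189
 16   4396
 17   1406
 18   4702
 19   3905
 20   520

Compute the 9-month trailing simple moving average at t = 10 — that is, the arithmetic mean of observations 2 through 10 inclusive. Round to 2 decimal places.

1904.89

Sum of periods 2–10: 739 + 602 + 2242 + 3105 + 1826 + 757 + 2661 + 1835 + 3377 = 17144
Divide by 9: 17144 / 9 = 1904.89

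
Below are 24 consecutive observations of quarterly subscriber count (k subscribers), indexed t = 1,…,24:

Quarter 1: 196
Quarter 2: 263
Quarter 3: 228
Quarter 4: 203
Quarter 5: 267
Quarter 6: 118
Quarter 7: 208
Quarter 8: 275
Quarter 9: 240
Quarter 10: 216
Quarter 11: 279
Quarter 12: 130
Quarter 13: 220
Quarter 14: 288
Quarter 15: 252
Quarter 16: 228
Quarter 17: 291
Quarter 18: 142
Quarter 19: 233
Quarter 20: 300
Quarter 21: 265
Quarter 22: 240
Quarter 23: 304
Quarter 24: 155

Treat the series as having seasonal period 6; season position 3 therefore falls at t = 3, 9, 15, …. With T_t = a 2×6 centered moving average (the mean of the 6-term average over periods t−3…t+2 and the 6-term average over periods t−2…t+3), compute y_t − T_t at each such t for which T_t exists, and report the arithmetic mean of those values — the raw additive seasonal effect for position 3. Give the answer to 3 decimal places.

16.361

Season position 3 occurs at t = 9, 15, 21 (where T_t is defined).
t=9: T_9 = 223.66667; y_9 − T_9 = 240 − 223.66667 = 16.33333
t=15: T_15 = 235.83333; y_15 − T_15 = 252 − 235.83333 = 16.16667
t=21: T_21 = 248.41667; y_21 − T_21 = 265 − 248.41667 = 16.58333
Mean deviation: (16.33333 + 16.16667 + 16.58333) / 3 = 16.361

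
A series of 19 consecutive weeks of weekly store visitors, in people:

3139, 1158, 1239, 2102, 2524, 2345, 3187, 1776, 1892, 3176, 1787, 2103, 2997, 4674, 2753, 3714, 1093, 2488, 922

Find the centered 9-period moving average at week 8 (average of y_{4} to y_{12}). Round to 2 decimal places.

Sum of periods 4–12: 2102 + 2524 + 2345 + 3187 + 1776 + 1892 + 3176 + 1787 + 2103 = 20892
Divide by 9: 20892 / 9 = 2321.33

2321.33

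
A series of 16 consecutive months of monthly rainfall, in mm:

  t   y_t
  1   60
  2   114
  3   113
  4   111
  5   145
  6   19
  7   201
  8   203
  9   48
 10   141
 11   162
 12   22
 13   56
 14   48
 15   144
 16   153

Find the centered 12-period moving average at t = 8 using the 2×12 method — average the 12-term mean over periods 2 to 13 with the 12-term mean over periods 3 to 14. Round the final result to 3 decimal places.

Sum over 2–13: 114 + 113 + 111 + 145 + 19 + 201 + 203 + 48 + 141 + 162 + 22 + 56 = 1335
Sum over 3–14: 113 + 111 + 145 + 19 + 201 + 203 + 48 + 141 + 162 + 22 + 56 + 48 = 1269
CMA at t=8 = (1335 + 1269) / (2·12) = 2604 / 24 = 108.500

108.500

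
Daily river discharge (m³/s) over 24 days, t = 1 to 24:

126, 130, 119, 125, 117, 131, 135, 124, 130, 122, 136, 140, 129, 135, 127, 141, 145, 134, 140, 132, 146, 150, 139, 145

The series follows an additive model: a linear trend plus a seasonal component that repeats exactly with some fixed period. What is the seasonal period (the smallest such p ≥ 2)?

5

First differences y_{t+1} − y_t: 4, -11, 6, -8, 14, 4, -11, 6, -8, 14, 4, -11, …
The difference pattern repeats every 5 terms and not for any smaller step, so p = 5.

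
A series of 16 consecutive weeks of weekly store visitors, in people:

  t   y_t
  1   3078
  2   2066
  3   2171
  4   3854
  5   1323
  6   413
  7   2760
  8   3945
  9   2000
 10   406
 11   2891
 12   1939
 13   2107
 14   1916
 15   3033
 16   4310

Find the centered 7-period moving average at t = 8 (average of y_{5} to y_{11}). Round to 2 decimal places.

Sum of periods 5–11: 1323 + 413 + 2760 + 3945 + 2000 + 406 + 2891 = 13738
Divide by 7: 13738 / 7 = 1962.57

1962.57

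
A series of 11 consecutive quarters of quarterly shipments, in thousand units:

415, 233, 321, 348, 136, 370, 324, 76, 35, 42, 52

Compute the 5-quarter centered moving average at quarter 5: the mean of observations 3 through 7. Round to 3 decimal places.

Sum of periods 3–7: 321 + 348 + 136 + 370 + 324 = 1499
Divide by 5: 1499 / 5 = 299.800

299.800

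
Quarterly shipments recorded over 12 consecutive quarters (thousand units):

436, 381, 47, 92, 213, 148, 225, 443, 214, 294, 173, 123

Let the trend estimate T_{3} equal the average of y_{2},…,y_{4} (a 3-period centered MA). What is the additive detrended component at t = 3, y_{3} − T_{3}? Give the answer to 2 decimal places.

Trend T_3 = (381 + 47 + 92) / 3 = 520/3 = 173.3333
Detrended value: 47 − 173.3333 = -126.33

-126.33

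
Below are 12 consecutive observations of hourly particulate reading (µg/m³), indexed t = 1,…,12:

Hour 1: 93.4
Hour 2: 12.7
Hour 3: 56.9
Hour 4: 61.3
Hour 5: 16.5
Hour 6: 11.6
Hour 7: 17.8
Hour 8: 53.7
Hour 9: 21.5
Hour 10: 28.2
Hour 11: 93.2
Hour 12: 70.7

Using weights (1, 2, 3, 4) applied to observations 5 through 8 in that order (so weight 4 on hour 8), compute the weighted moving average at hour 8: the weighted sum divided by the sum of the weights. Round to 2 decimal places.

Weighted sum: 1·16.5 + 2·11.6 + 3·17.8 + 4·53.7 = 16.5 + 23.2 + 53.4 + 214.8 = 307.9
Weight total: 1 + 2 + 3 + 4 = 10
WMA = 307.9 / 10 = 30.79

30.79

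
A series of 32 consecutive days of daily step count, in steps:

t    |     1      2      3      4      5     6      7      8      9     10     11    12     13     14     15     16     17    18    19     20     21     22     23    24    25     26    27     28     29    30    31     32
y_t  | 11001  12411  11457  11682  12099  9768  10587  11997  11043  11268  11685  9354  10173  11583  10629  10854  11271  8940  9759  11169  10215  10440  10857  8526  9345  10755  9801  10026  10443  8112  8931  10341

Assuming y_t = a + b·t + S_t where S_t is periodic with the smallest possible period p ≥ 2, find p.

First differences y_{t+1} − y_t: 1410, -954, 225, 417, -2331, 819, 1410, -954, 225, 417, -2331, 819, 1410, -954, …
The difference pattern repeats every 6 terms and not for any smaller step, so p = 6.

6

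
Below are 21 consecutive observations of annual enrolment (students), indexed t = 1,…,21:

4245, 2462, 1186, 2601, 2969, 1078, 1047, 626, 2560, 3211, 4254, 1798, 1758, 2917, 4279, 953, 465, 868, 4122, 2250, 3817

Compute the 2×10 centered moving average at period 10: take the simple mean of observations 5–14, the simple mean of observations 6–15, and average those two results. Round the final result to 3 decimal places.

2287.300

Sum over 5–14: 2969 + 1078 + 1047 + 626 + 2560 + 3211 + 4254 + 1798 + 1758 + 2917 = 22218
Sum over 6–15: 1078 + 1047 + 626 + 2560 + 3211 + 4254 + 1798 + 1758 + 2917 + 4279 = 23528
CMA at t=10 = (22218 + 23528) / (2·10) = 45746 / 20 = 2287.300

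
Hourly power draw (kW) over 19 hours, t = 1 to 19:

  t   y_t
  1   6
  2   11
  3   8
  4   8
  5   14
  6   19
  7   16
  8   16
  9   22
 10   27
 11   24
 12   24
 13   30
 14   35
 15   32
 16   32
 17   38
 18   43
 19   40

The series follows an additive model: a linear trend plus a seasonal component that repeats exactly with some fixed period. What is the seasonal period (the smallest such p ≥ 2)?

First differences y_{t+1} − y_t: 5, -3, 0, 6, 5, -3, 0, 6, 5, -3, …
The difference pattern repeats every 4 terms and not for any smaller step, so p = 4.

4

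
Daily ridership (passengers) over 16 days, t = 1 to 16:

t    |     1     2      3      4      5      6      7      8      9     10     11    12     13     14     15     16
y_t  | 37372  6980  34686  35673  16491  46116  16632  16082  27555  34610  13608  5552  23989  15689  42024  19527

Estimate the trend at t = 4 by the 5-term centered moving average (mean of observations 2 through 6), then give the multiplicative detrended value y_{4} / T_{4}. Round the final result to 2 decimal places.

1.27

Trend T_4 = (6980 + 34686 + 35673 + 16491 + 46116) / 5 = 139946/5 = 27989.2000
Ratio to trend: 35673 / 27989.2000 = 1.27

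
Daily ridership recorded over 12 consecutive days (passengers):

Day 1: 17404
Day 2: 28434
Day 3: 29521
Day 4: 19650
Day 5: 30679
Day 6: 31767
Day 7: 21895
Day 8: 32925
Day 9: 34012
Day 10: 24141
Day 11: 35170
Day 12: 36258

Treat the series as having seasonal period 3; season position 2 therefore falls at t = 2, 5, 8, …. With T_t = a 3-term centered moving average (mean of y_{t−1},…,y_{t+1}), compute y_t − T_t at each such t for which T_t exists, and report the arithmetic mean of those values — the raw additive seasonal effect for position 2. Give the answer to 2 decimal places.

3314.00

Season position 2 occurs at t = 2, 5, 8, 11 (where T_t is defined).
t=2: T_2 = 25119.6667; y_2 − T_2 = 28434 − 25119.6667 = 3314.3333
t=5: T_5 = 27365.3333; y_5 − T_5 = 30679 − 27365.3333 = 3313.6667
t=8: T_8 = 29610.6667; y_8 − T_8 = 32925 − 29610.6667 = 3314.3333
t=11: T_11 = 31856.3333; y_11 − T_11 = 35170 − 31856.3333 = 3313.6667
Mean deviation: (3314.3333 + 3313.6667 + 3314.3333 + 3313.6667) / 4 = 3314.00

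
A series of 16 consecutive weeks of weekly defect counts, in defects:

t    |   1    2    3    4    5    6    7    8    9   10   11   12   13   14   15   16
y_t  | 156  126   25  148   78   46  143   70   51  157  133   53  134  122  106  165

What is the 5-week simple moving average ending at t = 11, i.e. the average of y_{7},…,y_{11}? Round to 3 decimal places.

110.800

Sum of periods 7–11: 143 + 70 + 51 + 157 + 133 = 554
Divide by 5: 554 / 5 = 110.800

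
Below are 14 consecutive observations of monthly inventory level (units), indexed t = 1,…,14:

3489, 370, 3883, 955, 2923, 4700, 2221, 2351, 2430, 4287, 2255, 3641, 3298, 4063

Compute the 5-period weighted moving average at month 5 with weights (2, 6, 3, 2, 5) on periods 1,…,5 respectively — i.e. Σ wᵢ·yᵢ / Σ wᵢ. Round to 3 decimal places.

Weighted sum: 2·3489 + 6·370 + 3·3883 + 2·955 + 5·2923 = 6978 + 2220 + 11649 + 1910 + 14615 = 37372
Weight total: 2 + 6 + 3 + 2 + 5 = 18
WMA = 37372 / 18 = 2076.222

2076.222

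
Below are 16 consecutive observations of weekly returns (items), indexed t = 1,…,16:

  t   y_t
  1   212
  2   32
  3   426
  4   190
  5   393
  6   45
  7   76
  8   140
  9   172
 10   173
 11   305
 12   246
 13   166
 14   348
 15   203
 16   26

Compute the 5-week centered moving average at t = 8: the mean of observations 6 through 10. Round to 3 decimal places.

Sum of periods 6–10: 45 + 76 + 140 + 172 + 173 = 606
Divide by 5: 606 / 5 = 121.200

121.200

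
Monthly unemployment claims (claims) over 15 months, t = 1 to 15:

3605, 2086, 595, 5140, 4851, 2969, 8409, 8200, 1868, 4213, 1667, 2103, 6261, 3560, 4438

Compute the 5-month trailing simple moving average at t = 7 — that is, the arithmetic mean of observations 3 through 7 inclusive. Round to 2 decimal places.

Sum of periods 3–7: 595 + 5140 + 4851 + 2969 + 8409 = 21964
Divide by 5: 21964 / 5 = 4392.80

4392.80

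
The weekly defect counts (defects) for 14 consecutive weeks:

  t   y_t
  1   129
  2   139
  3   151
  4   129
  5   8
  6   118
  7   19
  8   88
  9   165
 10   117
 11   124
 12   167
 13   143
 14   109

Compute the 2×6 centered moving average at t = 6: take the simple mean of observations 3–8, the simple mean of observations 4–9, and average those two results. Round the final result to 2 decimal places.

Sum over 3–8: 151 + 129 + 8 + 118 + 19 + 88 = 513
Sum over 4–9: 129 + 8 + 118 + 19 + 88 + 165 = 527
CMA at t=6 = (513 + 527) / (2·6) = 1040 / 12 = 86.67

86.67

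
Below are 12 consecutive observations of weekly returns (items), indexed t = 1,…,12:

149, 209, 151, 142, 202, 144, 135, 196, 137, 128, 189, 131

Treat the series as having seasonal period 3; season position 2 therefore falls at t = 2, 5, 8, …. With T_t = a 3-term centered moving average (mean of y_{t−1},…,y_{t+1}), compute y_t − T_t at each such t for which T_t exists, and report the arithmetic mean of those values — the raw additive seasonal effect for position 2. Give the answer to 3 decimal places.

Season position 2 occurs at t = 2, 5, 8, 11 (where T_t is defined).
t=2: T_2 = 169.66667; y_2 − T_2 = 209 − 169.66667 = 39.33333
t=5: T_5 = 162.66667; y_5 − T_5 = 202 − 162.66667 = 39.33333
t=8: T_8 = 156.00000; y_8 − T_8 = 196 − 156.00000 = 40.00000
t=11: T_11 = 149.33333; y_11 − T_11 = 189 − 149.33333 = 39.66667
Mean deviation: (39.33333 + 39.33333 + 40.00000 + 39.66667) / 4 = 39.583

39.583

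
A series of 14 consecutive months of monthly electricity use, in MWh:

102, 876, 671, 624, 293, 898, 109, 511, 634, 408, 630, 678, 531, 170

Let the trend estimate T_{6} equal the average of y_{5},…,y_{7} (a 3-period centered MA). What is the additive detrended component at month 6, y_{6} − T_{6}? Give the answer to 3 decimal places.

464.667

Trend T_6 = (293 + 898 + 109) / 3 = 1300/3 = 433.33333
Detrended value: 898 − 433.33333 = 464.667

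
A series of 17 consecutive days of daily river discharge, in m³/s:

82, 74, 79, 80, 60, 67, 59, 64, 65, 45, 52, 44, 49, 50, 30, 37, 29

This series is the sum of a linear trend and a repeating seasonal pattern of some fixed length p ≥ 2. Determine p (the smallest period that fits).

First differences y_{t+1} − y_t: -8, 5, 1, -20, 7, -8, 5, 1, -20, 7, -8, 5, …
The difference pattern repeats every 5 terms and not for any smaller step, so p = 5.

5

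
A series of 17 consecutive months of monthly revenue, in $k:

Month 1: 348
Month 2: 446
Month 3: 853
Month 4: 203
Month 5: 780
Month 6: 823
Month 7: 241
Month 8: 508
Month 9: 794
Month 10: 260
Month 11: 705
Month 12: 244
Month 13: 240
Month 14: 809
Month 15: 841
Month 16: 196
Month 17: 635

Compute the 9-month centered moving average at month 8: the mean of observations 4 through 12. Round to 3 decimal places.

Sum of periods 4–12: 203 + 780 + 823 + 241 + 508 + 794 + 260 + 705 + 244 = 4558
Divide by 9: 4558 / 9 = 506.444

506.444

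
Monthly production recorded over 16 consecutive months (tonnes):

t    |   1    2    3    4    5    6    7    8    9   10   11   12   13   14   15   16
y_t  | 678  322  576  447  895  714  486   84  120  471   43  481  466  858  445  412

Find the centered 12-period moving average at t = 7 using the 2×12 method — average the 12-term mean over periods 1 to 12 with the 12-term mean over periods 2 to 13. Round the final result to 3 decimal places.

434.250

Sum over 1–12: 678 + 322 + 576 + 447 + 895 + 714 + 486 + 84 + 120 + 471 + 43 + 481 = 5317
Sum over 2–13: 322 + 576 + 447 + 895 + 714 + 486 + 84 + 120 + 471 + 43 + 481 + 466 = 5105
CMA at t=7 = (5317 + 5105) / (2·12) = 10422 / 24 = 434.250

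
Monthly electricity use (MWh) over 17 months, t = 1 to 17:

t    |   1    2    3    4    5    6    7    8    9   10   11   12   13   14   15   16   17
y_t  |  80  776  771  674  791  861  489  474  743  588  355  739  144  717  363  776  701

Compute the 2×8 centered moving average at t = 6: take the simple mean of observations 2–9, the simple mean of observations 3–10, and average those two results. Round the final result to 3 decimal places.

685.625

Sum over 2–9: 776 + 771 + 674 + 791 + 861 + 489 + 474 + 743 = 5579
Sum over 3–10: 771 + 674 + 791 + 861 + 489 + 474 + 743 + 588 = 5391
CMA at t=6 = (5579 + 5391) / (2·8) = 10970 / 16 = 685.625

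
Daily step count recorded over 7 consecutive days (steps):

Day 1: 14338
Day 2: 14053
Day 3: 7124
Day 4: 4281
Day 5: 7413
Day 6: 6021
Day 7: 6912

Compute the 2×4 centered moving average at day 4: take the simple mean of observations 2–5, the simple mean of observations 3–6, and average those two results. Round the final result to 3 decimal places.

7213.750

Sum over 2–5: 14053 + 7124 + 4281 + 7413 = 32871
Sum over 3–6: 7124 + 4281 + 7413 + 6021 = 24839
CMA at t=4 = (32871 + 24839) / (2·4) = 57710 / 8 = 7213.750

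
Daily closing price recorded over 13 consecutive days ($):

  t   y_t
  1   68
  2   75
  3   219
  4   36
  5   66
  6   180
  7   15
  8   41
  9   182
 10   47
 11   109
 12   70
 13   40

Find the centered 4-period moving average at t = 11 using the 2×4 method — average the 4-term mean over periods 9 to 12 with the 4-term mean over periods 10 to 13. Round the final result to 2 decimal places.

Sum over 9–12: 182 + 47 + 109 + 70 = 408
Sum over 10–13: 47 + 109 + 70 + 40 = 266
CMA at t=11 = (408 + 266) / (2·4) = 674 / 8 = 84.25

84.25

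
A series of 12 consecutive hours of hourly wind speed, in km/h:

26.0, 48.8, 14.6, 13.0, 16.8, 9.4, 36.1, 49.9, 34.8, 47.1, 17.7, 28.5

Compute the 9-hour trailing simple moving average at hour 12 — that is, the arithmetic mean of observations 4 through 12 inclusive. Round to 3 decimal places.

28.144

Sum of periods 4–12: 13.0 + 16.8 + 9.4 + 36.1 + 49.9 + 34.8 + 47.1 + 17.7 + 28.5 = 253.3
Divide by 9: 253.3 / 9 = 28.144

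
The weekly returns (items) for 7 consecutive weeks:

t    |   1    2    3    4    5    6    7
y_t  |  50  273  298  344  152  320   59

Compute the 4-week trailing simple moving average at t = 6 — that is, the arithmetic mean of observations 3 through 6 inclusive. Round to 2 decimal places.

Sum of periods 3–6: 298 + 344 + 152 + 320 = 1114
Divide by 4: 1114 / 4 = 278.50

278.50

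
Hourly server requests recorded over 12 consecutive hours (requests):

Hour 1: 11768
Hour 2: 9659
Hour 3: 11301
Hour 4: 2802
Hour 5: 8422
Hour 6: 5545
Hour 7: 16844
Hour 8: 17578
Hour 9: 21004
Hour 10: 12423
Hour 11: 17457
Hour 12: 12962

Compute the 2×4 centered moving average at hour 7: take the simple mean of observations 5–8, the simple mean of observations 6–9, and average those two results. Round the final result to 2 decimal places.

Sum over 5–8: 8422 + 5545 + 16844 + 17578 = 48389
Sum over 6–9: 5545 + 16844 + 17578 + 21004 = 60971
CMA at t=7 = (48389 + 60971) / (2·4) = 109360 / 8 = 13670.00

13670.00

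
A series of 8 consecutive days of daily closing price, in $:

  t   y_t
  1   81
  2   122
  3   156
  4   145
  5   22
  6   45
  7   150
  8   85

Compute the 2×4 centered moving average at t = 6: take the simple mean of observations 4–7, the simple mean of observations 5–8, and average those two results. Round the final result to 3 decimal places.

Sum over 4–7: 145 + 22 + 45 + 150 = 362
Sum over 5–8: 22 + 45 + 150 + 85 = 302
CMA at t=6 = (362 + 302) / (2·4) = 664 / 8 = 83.000

83.000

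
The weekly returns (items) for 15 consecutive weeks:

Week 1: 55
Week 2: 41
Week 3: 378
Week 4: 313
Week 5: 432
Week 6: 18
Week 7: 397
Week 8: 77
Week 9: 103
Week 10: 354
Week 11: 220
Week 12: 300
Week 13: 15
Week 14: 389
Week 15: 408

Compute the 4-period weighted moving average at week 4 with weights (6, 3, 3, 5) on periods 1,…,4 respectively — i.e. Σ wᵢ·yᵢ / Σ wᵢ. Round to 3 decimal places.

185.412

Weighted sum: 6·55 + 3·41 + 3·378 + 5·313 = 330 + 123 + 1134 + 1565 = 3152
Weight total: 6 + 3 + 3 + 5 = 17
WMA = 3152 / 17 = 185.412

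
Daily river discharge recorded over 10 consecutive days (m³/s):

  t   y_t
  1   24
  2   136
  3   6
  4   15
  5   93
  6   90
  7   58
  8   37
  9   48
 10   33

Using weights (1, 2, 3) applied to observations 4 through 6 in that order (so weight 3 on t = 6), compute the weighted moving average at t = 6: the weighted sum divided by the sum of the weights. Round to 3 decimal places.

Weighted sum: 1·15 + 2·93 + 3·90 = 15 + 186 + 270 = 471
Weight total: 1 + 2 + 3 = 6
WMA = 471 / 6 = 78.500

78.500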